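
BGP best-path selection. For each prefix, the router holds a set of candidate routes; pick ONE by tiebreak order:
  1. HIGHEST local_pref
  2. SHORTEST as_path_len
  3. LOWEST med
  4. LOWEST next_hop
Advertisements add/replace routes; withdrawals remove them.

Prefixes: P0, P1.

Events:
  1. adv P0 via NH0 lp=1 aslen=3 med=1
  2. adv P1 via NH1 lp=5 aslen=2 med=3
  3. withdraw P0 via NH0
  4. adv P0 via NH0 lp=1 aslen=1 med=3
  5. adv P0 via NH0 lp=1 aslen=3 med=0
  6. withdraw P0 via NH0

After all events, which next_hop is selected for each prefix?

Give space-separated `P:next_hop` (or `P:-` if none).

Op 1: best P0=NH0 P1=-
Op 2: best P0=NH0 P1=NH1
Op 3: best P0=- P1=NH1
Op 4: best P0=NH0 P1=NH1
Op 5: best P0=NH0 P1=NH1
Op 6: best P0=- P1=NH1

Answer: P0:- P1:NH1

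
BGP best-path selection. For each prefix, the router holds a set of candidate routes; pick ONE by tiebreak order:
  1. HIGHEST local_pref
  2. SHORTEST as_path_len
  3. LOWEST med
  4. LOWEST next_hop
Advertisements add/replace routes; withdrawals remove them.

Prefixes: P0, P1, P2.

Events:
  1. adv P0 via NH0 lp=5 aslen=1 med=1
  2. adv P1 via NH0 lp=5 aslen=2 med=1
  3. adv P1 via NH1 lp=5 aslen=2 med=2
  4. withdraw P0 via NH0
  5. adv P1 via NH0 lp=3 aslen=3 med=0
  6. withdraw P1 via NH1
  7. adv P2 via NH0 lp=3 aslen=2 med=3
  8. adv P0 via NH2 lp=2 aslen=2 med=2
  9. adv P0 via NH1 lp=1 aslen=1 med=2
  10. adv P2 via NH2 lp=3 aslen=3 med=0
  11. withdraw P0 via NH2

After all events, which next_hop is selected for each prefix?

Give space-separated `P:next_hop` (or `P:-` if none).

Answer: P0:NH1 P1:NH0 P2:NH0

Derivation:
Op 1: best P0=NH0 P1=- P2=-
Op 2: best P0=NH0 P1=NH0 P2=-
Op 3: best P0=NH0 P1=NH0 P2=-
Op 4: best P0=- P1=NH0 P2=-
Op 5: best P0=- P1=NH1 P2=-
Op 6: best P0=- P1=NH0 P2=-
Op 7: best P0=- P1=NH0 P2=NH0
Op 8: best P0=NH2 P1=NH0 P2=NH0
Op 9: best P0=NH2 P1=NH0 P2=NH0
Op 10: best P0=NH2 P1=NH0 P2=NH0
Op 11: best P0=NH1 P1=NH0 P2=NH0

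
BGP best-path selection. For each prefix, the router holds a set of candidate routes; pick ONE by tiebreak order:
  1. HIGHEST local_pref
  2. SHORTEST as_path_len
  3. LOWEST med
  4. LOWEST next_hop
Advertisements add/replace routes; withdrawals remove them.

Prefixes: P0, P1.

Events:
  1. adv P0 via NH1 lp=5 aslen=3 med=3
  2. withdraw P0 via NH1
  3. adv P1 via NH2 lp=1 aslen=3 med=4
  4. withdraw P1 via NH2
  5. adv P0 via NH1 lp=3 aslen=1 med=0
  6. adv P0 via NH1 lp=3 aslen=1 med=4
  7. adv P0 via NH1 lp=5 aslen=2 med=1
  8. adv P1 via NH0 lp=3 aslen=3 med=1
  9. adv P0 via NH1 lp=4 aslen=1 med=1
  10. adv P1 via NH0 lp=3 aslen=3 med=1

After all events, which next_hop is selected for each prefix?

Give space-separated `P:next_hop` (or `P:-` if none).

Op 1: best P0=NH1 P1=-
Op 2: best P0=- P1=-
Op 3: best P0=- P1=NH2
Op 4: best P0=- P1=-
Op 5: best P0=NH1 P1=-
Op 6: best P0=NH1 P1=-
Op 7: best P0=NH1 P1=-
Op 8: best P0=NH1 P1=NH0
Op 9: best P0=NH1 P1=NH0
Op 10: best P0=NH1 P1=NH0

Answer: P0:NH1 P1:NH0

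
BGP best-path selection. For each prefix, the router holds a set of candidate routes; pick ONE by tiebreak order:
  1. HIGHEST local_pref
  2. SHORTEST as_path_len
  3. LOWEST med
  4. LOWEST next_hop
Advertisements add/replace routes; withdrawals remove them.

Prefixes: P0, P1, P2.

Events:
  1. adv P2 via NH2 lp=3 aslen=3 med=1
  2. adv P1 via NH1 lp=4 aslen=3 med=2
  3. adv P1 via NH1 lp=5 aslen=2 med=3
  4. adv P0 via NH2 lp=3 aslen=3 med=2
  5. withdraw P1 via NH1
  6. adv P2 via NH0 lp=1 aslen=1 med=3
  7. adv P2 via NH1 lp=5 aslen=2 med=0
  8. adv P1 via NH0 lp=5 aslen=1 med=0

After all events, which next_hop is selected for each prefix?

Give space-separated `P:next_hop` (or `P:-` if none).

Answer: P0:NH2 P1:NH0 P2:NH1

Derivation:
Op 1: best P0=- P1=- P2=NH2
Op 2: best P0=- P1=NH1 P2=NH2
Op 3: best P0=- P1=NH1 P2=NH2
Op 4: best P0=NH2 P1=NH1 P2=NH2
Op 5: best P0=NH2 P1=- P2=NH2
Op 6: best P0=NH2 P1=- P2=NH2
Op 7: best P0=NH2 P1=- P2=NH1
Op 8: best P0=NH2 P1=NH0 P2=NH1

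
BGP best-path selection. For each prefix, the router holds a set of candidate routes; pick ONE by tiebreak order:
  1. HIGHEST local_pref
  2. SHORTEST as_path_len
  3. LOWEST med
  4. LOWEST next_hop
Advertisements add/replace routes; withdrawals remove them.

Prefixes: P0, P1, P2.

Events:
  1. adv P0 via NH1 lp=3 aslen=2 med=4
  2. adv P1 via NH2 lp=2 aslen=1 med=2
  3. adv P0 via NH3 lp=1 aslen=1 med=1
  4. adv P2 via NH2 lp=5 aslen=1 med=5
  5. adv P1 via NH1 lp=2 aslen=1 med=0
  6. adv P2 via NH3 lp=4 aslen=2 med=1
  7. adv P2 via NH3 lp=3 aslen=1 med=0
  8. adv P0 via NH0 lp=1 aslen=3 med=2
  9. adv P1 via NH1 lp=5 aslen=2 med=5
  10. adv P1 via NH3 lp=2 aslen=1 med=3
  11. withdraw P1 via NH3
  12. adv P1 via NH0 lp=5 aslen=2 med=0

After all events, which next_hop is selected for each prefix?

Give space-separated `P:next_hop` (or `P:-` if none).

Op 1: best P0=NH1 P1=- P2=-
Op 2: best P0=NH1 P1=NH2 P2=-
Op 3: best P0=NH1 P1=NH2 P2=-
Op 4: best P0=NH1 P1=NH2 P2=NH2
Op 5: best P0=NH1 P1=NH1 P2=NH2
Op 6: best P0=NH1 P1=NH1 P2=NH2
Op 7: best P0=NH1 P1=NH1 P2=NH2
Op 8: best P0=NH1 P1=NH1 P2=NH2
Op 9: best P0=NH1 P1=NH1 P2=NH2
Op 10: best P0=NH1 P1=NH1 P2=NH2
Op 11: best P0=NH1 P1=NH1 P2=NH2
Op 12: best P0=NH1 P1=NH0 P2=NH2

Answer: P0:NH1 P1:NH0 P2:NH2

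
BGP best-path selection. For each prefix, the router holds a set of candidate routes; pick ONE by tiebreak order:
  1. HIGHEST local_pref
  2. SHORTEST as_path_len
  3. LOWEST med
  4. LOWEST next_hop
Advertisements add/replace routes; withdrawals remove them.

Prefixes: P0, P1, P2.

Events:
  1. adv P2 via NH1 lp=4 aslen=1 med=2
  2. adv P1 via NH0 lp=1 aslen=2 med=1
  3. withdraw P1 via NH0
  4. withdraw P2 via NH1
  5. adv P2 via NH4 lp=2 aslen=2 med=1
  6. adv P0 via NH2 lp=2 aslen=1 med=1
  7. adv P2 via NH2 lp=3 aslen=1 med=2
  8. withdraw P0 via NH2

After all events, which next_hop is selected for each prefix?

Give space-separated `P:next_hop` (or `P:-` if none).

Answer: P0:- P1:- P2:NH2

Derivation:
Op 1: best P0=- P1=- P2=NH1
Op 2: best P0=- P1=NH0 P2=NH1
Op 3: best P0=- P1=- P2=NH1
Op 4: best P0=- P1=- P2=-
Op 5: best P0=- P1=- P2=NH4
Op 6: best P0=NH2 P1=- P2=NH4
Op 7: best P0=NH2 P1=- P2=NH2
Op 8: best P0=- P1=- P2=NH2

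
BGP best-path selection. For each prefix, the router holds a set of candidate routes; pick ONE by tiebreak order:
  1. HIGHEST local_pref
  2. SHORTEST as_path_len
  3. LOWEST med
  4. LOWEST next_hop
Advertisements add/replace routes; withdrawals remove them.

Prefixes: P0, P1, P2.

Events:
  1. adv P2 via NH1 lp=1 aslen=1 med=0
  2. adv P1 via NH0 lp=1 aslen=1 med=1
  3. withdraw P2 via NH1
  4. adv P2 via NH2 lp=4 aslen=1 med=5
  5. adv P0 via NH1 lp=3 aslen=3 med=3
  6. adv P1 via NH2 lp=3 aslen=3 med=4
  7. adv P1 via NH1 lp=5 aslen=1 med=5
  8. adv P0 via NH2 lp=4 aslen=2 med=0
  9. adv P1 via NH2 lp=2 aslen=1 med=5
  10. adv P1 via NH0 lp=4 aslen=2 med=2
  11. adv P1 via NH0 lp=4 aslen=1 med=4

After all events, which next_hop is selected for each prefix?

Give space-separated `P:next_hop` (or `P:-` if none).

Op 1: best P0=- P1=- P2=NH1
Op 2: best P0=- P1=NH0 P2=NH1
Op 3: best P0=- P1=NH0 P2=-
Op 4: best P0=- P1=NH0 P2=NH2
Op 5: best P0=NH1 P1=NH0 P2=NH2
Op 6: best P0=NH1 P1=NH2 P2=NH2
Op 7: best P0=NH1 P1=NH1 P2=NH2
Op 8: best P0=NH2 P1=NH1 P2=NH2
Op 9: best P0=NH2 P1=NH1 P2=NH2
Op 10: best P0=NH2 P1=NH1 P2=NH2
Op 11: best P0=NH2 P1=NH1 P2=NH2

Answer: P0:NH2 P1:NH1 P2:NH2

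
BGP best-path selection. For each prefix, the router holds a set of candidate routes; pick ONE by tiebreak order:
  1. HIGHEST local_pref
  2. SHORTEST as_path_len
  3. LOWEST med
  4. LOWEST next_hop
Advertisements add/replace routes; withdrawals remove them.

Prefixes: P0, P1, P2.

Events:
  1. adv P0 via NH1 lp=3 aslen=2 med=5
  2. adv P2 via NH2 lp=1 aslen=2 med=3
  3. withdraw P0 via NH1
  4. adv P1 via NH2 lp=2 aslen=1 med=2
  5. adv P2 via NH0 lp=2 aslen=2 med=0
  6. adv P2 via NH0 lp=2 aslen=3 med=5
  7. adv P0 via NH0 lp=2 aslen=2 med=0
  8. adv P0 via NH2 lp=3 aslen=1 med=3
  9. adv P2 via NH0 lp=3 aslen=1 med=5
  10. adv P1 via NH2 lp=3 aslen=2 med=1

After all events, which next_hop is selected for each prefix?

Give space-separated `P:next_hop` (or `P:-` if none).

Op 1: best P0=NH1 P1=- P2=-
Op 2: best P0=NH1 P1=- P2=NH2
Op 3: best P0=- P1=- P2=NH2
Op 4: best P0=- P1=NH2 P2=NH2
Op 5: best P0=- P1=NH2 P2=NH0
Op 6: best P0=- P1=NH2 P2=NH0
Op 7: best P0=NH0 P1=NH2 P2=NH0
Op 8: best P0=NH2 P1=NH2 P2=NH0
Op 9: best P0=NH2 P1=NH2 P2=NH0
Op 10: best P0=NH2 P1=NH2 P2=NH0

Answer: P0:NH2 P1:NH2 P2:NH0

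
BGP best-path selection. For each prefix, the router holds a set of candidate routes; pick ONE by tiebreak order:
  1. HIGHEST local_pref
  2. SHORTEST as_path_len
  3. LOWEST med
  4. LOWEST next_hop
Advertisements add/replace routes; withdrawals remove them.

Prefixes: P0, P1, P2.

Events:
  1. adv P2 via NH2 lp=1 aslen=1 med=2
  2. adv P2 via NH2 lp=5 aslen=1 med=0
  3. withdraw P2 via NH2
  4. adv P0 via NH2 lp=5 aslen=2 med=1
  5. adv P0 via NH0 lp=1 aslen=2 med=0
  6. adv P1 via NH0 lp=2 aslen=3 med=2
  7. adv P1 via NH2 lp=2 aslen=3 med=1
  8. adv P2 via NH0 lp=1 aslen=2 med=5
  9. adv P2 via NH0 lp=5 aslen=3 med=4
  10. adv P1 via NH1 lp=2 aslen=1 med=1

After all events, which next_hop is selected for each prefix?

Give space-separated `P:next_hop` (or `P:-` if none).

Answer: P0:NH2 P1:NH1 P2:NH0

Derivation:
Op 1: best P0=- P1=- P2=NH2
Op 2: best P0=- P1=- P2=NH2
Op 3: best P0=- P1=- P2=-
Op 4: best P0=NH2 P1=- P2=-
Op 5: best P0=NH2 P1=- P2=-
Op 6: best P0=NH2 P1=NH0 P2=-
Op 7: best P0=NH2 P1=NH2 P2=-
Op 8: best P0=NH2 P1=NH2 P2=NH0
Op 9: best P0=NH2 P1=NH2 P2=NH0
Op 10: best P0=NH2 P1=NH1 P2=NH0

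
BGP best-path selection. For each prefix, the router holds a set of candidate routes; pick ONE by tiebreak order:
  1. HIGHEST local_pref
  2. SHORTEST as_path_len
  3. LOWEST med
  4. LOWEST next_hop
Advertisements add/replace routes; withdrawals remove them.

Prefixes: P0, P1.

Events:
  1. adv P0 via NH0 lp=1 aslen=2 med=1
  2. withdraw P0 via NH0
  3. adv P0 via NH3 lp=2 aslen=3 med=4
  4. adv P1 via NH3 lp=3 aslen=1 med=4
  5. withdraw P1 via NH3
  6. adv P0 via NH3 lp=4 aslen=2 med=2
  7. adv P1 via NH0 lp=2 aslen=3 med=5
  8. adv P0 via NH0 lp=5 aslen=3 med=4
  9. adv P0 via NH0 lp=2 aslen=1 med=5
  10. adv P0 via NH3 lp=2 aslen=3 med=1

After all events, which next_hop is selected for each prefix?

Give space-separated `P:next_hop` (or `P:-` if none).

Answer: P0:NH0 P1:NH0

Derivation:
Op 1: best P0=NH0 P1=-
Op 2: best P0=- P1=-
Op 3: best P0=NH3 P1=-
Op 4: best P0=NH3 P1=NH3
Op 5: best P0=NH3 P1=-
Op 6: best P0=NH3 P1=-
Op 7: best P0=NH3 P1=NH0
Op 8: best P0=NH0 P1=NH0
Op 9: best P0=NH3 P1=NH0
Op 10: best P0=NH0 P1=NH0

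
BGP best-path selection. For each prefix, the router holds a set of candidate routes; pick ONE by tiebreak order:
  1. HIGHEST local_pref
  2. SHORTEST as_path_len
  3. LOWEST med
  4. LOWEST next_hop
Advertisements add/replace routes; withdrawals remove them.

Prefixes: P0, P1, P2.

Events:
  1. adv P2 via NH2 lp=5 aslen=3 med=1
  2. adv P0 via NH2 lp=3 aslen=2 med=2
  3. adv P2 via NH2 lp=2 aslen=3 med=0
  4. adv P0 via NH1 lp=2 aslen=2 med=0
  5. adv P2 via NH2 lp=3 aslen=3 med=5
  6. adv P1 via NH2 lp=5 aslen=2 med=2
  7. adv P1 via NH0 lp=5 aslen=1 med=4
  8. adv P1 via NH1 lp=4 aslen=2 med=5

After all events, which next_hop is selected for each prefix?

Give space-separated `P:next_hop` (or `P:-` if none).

Answer: P0:NH2 P1:NH0 P2:NH2

Derivation:
Op 1: best P0=- P1=- P2=NH2
Op 2: best P0=NH2 P1=- P2=NH2
Op 3: best P0=NH2 P1=- P2=NH2
Op 4: best P0=NH2 P1=- P2=NH2
Op 5: best P0=NH2 P1=- P2=NH2
Op 6: best P0=NH2 P1=NH2 P2=NH2
Op 7: best P0=NH2 P1=NH0 P2=NH2
Op 8: best P0=NH2 P1=NH0 P2=NH2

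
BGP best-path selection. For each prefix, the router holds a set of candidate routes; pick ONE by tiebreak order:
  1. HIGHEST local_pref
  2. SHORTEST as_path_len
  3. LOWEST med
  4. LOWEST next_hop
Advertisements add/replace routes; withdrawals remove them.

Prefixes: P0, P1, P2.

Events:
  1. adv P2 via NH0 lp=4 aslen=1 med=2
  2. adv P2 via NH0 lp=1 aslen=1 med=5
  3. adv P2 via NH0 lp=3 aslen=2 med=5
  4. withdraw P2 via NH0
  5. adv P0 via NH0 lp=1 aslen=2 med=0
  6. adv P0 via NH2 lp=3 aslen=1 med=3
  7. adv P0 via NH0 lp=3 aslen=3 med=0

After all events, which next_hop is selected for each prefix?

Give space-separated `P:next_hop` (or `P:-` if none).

Answer: P0:NH2 P1:- P2:-

Derivation:
Op 1: best P0=- P1=- P2=NH0
Op 2: best P0=- P1=- P2=NH0
Op 3: best P0=- P1=- P2=NH0
Op 4: best P0=- P1=- P2=-
Op 5: best P0=NH0 P1=- P2=-
Op 6: best P0=NH2 P1=- P2=-
Op 7: best P0=NH2 P1=- P2=-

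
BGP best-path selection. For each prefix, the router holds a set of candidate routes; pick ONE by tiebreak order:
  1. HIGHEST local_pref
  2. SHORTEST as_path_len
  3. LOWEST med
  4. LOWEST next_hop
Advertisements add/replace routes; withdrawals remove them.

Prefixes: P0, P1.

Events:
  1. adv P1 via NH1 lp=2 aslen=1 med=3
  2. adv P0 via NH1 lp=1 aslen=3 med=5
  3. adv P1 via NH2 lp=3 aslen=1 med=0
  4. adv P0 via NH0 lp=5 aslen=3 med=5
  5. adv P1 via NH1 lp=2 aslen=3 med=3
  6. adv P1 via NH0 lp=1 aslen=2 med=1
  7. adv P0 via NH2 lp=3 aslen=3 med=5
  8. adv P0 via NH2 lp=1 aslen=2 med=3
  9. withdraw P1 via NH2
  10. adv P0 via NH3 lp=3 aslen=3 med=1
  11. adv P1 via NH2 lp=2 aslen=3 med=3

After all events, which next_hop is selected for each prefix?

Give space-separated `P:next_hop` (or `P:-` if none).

Op 1: best P0=- P1=NH1
Op 2: best P0=NH1 P1=NH1
Op 3: best P0=NH1 P1=NH2
Op 4: best P0=NH0 P1=NH2
Op 5: best P0=NH0 P1=NH2
Op 6: best P0=NH0 P1=NH2
Op 7: best P0=NH0 P1=NH2
Op 8: best P0=NH0 P1=NH2
Op 9: best P0=NH0 P1=NH1
Op 10: best P0=NH0 P1=NH1
Op 11: best P0=NH0 P1=NH1

Answer: P0:NH0 P1:NH1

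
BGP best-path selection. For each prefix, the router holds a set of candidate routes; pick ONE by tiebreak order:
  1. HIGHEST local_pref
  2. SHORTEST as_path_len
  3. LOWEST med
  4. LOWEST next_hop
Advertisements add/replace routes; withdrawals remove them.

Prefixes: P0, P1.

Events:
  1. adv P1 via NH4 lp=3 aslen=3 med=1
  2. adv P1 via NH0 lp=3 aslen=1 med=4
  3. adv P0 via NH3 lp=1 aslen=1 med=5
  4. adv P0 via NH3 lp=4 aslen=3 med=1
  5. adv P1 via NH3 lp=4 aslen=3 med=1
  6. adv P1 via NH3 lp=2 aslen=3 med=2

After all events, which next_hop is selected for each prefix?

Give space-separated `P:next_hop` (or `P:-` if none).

Op 1: best P0=- P1=NH4
Op 2: best P0=- P1=NH0
Op 3: best P0=NH3 P1=NH0
Op 4: best P0=NH3 P1=NH0
Op 5: best P0=NH3 P1=NH3
Op 6: best P0=NH3 P1=NH0

Answer: P0:NH3 P1:NH0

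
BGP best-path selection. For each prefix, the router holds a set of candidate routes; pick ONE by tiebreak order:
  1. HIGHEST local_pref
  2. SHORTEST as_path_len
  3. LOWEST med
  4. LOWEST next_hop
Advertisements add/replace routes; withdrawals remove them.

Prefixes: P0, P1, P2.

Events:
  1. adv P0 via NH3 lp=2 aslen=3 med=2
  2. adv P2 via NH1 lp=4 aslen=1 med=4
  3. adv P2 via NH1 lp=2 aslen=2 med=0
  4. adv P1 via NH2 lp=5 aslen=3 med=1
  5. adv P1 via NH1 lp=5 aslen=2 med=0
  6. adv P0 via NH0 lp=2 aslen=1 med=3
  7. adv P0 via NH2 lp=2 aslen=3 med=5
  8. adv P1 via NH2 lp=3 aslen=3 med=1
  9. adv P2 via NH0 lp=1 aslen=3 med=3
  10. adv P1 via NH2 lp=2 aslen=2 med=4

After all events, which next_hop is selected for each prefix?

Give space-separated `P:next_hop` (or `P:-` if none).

Answer: P0:NH0 P1:NH1 P2:NH1

Derivation:
Op 1: best P0=NH3 P1=- P2=-
Op 2: best P0=NH3 P1=- P2=NH1
Op 3: best P0=NH3 P1=- P2=NH1
Op 4: best P0=NH3 P1=NH2 P2=NH1
Op 5: best P0=NH3 P1=NH1 P2=NH1
Op 6: best P0=NH0 P1=NH1 P2=NH1
Op 7: best P0=NH0 P1=NH1 P2=NH1
Op 8: best P0=NH0 P1=NH1 P2=NH1
Op 9: best P0=NH0 P1=NH1 P2=NH1
Op 10: best P0=NH0 P1=NH1 P2=NH1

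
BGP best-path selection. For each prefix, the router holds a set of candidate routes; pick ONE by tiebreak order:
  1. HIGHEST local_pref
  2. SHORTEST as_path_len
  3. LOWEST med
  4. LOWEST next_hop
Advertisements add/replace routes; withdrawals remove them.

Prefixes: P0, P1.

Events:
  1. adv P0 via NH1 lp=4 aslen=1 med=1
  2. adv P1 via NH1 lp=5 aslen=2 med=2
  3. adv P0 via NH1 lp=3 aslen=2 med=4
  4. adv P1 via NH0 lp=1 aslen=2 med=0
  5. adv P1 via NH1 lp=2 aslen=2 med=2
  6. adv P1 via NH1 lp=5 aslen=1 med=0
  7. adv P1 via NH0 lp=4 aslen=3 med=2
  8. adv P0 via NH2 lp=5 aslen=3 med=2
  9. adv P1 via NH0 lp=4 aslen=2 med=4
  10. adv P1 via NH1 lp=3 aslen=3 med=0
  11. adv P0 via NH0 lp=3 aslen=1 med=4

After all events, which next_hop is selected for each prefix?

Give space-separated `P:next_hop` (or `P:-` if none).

Answer: P0:NH2 P1:NH0

Derivation:
Op 1: best P0=NH1 P1=-
Op 2: best P0=NH1 P1=NH1
Op 3: best P0=NH1 P1=NH1
Op 4: best P0=NH1 P1=NH1
Op 5: best P0=NH1 P1=NH1
Op 6: best P0=NH1 P1=NH1
Op 7: best P0=NH1 P1=NH1
Op 8: best P0=NH2 P1=NH1
Op 9: best P0=NH2 P1=NH1
Op 10: best P0=NH2 P1=NH0
Op 11: best P0=NH2 P1=NH0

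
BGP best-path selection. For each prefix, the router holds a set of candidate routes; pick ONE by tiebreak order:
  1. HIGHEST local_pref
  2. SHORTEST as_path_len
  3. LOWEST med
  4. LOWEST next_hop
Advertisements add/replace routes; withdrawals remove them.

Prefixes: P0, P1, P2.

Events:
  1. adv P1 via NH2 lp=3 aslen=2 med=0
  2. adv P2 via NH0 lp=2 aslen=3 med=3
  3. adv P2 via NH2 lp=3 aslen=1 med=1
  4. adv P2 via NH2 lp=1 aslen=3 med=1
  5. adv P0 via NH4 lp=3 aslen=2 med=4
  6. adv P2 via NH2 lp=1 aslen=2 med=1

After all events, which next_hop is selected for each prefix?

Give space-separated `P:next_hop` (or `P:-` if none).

Op 1: best P0=- P1=NH2 P2=-
Op 2: best P0=- P1=NH2 P2=NH0
Op 3: best P0=- P1=NH2 P2=NH2
Op 4: best P0=- P1=NH2 P2=NH0
Op 5: best P0=NH4 P1=NH2 P2=NH0
Op 6: best P0=NH4 P1=NH2 P2=NH0

Answer: P0:NH4 P1:NH2 P2:NH0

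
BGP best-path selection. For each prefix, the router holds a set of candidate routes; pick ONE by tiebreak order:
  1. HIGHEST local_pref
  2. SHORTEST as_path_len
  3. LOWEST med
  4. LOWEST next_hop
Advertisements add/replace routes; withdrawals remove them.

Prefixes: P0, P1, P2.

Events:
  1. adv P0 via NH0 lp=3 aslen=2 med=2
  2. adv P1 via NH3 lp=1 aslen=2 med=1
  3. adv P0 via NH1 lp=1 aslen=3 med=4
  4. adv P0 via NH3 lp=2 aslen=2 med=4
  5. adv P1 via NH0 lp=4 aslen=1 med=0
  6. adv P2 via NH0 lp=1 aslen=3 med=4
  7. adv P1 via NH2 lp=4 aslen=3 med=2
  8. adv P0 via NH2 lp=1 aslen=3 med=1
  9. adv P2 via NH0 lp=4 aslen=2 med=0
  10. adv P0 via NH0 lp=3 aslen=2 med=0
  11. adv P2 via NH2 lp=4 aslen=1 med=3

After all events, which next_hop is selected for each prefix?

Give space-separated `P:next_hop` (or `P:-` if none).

Answer: P0:NH0 P1:NH0 P2:NH2

Derivation:
Op 1: best P0=NH0 P1=- P2=-
Op 2: best P0=NH0 P1=NH3 P2=-
Op 3: best P0=NH0 P1=NH3 P2=-
Op 4: best P0=NH0 P1=NH3 P2=-
Op 5: best P0=NH0 P1=NH0 P2=-
Op 6: best P0=NH0 P1=NH0 P2=NH0
Op 7: best P0=NH0 P1=NH0 P2=NH0
Op 8: best P0=NH0 P1=NH0 P2=NH0
Op 9: best P0=NH0 P1=NH0 P2=NH0
Op 10: best P0=NH0 P1=NH0 P2=NH0
Op 11: best P0=NH0 P1=NH0 P2=NH2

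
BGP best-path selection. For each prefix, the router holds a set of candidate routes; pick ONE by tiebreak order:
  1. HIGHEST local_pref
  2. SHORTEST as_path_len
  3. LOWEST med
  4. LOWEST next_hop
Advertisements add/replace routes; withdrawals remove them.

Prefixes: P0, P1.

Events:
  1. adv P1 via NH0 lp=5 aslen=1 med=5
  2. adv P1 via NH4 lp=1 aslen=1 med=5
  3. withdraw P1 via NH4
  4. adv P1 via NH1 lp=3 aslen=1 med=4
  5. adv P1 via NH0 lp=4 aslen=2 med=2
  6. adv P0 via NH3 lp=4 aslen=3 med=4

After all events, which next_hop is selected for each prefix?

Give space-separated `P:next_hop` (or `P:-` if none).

Answer: P0:NH3 P1:NH0

Derivation:
Op 1: best P0=- P1=NH0
Op 2: best P0=- P1=NH0
Op 3: best P0=- P1=NH0
Op 4: best P0=- P1=NH0
Op 5: best P0=- P1=NH0
Op 6: best P0=NH3 P1=NH0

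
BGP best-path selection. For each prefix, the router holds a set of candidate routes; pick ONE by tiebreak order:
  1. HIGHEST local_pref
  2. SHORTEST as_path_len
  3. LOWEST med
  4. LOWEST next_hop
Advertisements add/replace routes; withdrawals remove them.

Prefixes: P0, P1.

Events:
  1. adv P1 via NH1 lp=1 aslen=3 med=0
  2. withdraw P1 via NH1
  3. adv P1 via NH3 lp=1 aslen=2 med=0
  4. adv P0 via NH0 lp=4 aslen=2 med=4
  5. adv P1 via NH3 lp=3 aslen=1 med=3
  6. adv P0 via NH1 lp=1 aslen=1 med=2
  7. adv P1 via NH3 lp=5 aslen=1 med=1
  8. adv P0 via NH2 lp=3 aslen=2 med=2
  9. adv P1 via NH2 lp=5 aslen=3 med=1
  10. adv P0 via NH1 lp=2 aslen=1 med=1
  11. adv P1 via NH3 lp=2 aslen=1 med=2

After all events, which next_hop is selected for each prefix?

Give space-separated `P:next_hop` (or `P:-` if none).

Answer: P0:NH0 P1:NH2

Derivation:
Op 1: best P0=- P1=NH1
Op 2: best P0=- P1=-
Op 3: best P0=- P1=NH3
Op 4: best P0=NH0 P1=NH3
Op 5: best P0=NH0 P1=NH3
Op 6: best P0=NH0 P1=NH3
Op 7: best P0=NH0 P1=NH3
Op 8: best P0=NH0 P1=NH3
Op 9: best P0=NH0 P1=NH3
Op 10: best P0=NH0 P1=NH3
Op 11: best P0=NH0 P1=NH2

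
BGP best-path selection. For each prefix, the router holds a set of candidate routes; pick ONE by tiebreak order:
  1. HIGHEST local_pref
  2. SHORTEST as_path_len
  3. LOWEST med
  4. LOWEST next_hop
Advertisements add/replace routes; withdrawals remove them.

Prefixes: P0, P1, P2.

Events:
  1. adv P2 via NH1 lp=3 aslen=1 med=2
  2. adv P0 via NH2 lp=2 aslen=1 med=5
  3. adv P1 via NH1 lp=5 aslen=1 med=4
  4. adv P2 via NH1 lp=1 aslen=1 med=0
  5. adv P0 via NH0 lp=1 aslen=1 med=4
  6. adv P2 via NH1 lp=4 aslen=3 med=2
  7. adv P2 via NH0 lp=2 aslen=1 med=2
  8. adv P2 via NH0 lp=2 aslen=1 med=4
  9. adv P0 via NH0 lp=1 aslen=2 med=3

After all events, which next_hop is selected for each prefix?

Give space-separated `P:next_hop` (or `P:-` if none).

Answer: P0:NH2 P1:NH1 P2:NH1

Derivation:
Op 1: best P0=- P1=- P2=NH1
Op 2: best P0=NH2 P1=- P2=NH1
Op 3: best P0=NH2 P1=NH1 P2=NH1
Op 4: best P0=NH2 P1=NH1 P2=NH1
Op 5: best P0=NH2 P1=NH1 P2=NH1
Op 6: best P0=NH2 P1=NH1 P2=NH1
Op 7: best P0=NH2 P1=NH1 P2=NH1
Op 8: best P0=NH2 P1=NH1 P2=NH1
Op 9: best P0=NH2 P1=NH1 P2=NH1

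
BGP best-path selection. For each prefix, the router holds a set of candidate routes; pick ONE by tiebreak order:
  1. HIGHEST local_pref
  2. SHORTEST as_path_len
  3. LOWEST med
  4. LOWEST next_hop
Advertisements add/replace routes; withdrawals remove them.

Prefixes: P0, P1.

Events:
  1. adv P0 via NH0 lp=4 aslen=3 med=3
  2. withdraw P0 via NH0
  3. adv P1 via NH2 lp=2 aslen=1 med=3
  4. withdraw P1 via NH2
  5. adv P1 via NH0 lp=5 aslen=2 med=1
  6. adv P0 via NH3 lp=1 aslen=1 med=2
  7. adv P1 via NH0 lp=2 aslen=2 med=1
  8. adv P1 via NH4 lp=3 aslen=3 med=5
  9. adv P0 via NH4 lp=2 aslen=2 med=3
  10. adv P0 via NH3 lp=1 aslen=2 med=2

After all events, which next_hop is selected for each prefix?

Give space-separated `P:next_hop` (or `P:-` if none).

Op 1: best P0=NH0 P1=-
Op 2: best P0=- P1=-
Op 3: best P0=- P1=NH2
Op 4: best P0=- P1=-
Op 5: best P0=- P1=NH0
Op 6: best P0=NH3 P1=NH0
Op 7: best P0=NH3 P1=NH0
Op 8: best P0=NH3 P1=NH4
Op 9: best P0=NH4 P1=NH4
Op 10: best P0=NH4 P1=NH4

Answer: P0:NH4 P1:NH4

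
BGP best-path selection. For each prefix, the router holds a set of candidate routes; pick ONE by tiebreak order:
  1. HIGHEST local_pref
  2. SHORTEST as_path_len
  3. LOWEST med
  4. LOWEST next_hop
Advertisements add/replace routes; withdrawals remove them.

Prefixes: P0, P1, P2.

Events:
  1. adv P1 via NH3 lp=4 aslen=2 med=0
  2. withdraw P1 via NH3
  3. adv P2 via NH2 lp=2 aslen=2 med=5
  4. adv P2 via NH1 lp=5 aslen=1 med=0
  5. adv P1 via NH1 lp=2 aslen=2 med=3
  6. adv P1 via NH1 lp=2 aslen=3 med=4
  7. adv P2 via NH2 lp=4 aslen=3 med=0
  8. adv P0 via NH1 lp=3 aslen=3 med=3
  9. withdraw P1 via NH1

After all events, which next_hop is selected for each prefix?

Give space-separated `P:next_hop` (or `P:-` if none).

Op 1: best P0=- P1=NH3 P2=-
Op 2: best P0=- P1=- P2=-
Op 3: best P0=- P1=- P2=NH2
Op 4: best P0=- P1=- P2=NH1
Op 5: best P0=- P1=NH1 P2=NH1
Op 6: best P0=- P1=NH1 P2=NH1
Op 7: best P0=- P1=NH1 P2=NH1
Op 8: best P0=NH1 P1=NH1 P2=NH1
Op 9: best P0=NH1 P1=- P2=NH1

Answer: P0:NH1 P1:- P2:NH1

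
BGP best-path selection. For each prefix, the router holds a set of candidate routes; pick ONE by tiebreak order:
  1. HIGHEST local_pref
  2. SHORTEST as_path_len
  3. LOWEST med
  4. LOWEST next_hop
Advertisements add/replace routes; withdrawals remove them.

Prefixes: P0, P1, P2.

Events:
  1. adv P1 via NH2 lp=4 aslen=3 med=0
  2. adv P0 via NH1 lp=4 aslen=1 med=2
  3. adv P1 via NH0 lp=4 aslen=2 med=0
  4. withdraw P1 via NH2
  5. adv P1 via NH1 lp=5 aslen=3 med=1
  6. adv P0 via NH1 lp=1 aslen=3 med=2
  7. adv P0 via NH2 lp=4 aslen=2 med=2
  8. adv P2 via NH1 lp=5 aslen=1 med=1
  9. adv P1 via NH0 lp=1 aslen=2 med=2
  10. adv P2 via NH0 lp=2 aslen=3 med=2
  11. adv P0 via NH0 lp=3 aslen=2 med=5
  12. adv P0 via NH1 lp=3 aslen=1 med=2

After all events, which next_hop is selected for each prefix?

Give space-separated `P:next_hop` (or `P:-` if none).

Answer: P0:NH2 P1:NH1 P2:NH1

Derivation:
Op 1: best P0=- P1=NH2 P2=-
Op 2: best P0=NH1 P1=NH2 P2=-
Op 3: best P0=NH1 P1=NH0 P2=-
Op 4: best P0=NH1 P1=NH0 P2=-
Op 5: best P0=NH1 P1=NH1 P2=-
Op 6: best P0=NH1 P1=NH1 P2=-
Op 7: best P0=NH2 P1=NH1 P2=-
Op 8: best P0=NH2 P1=NH1 P2=NH1
Op 9: best P0=NH2 P1=NH1 P2=NH1
Op 10: best P0=NH2 P1=NH1 P2=NH1
Op 11: best P0=NH2 P1=NH1 P2=NH1
Op 12: best P0=NH2 P1=NH1 P2=NH1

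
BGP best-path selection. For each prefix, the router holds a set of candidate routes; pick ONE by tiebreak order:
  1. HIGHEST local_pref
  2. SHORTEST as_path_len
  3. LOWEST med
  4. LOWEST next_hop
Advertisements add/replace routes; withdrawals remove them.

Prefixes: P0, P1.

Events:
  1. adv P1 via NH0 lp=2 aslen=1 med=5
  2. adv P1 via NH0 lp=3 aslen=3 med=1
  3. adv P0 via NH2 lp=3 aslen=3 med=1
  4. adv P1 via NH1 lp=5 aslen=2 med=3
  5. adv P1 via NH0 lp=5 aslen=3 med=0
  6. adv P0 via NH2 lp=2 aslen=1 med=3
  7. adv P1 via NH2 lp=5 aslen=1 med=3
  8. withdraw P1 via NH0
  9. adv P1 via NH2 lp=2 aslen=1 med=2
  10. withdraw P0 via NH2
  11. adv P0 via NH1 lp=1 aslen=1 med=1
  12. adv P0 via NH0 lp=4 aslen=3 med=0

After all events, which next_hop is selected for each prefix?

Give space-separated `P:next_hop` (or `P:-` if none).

Op 1: best P0=- P1=NH0
Op 2: best P0=- P1=NH0
Op 3: best P0=NH2 P1=NH0
Op 4: best P0=NH2 P1=NH1
Op 5: best P0=NH2 P1=NH1
Op 6: best P0=NH2 P1=NH1
Op 7: best P0=NH2 P1=NH2
Op 8: best P0=NH2 P1=NH2
Op 9: best P0=NH2 P1=NH1
Op 10: best P0=- P1=NH1
Op 11: best P0=NH1 P1=NH1
Op 12: best P0=NH0 P1=NH1

Answer: P0:NH0 P1:NH1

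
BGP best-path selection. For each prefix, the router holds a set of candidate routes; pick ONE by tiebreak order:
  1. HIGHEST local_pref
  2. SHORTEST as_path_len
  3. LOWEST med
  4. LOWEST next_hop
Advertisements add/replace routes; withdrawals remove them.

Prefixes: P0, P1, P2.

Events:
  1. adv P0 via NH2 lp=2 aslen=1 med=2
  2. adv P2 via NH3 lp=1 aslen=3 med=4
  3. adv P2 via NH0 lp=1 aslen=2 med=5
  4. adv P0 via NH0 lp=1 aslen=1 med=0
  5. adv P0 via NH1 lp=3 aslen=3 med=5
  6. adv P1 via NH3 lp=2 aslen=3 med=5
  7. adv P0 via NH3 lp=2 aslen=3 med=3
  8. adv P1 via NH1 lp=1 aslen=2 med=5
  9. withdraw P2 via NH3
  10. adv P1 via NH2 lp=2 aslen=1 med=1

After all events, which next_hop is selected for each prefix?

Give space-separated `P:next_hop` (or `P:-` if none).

Answer: P0:NH1 P1:NH2 P2:NH0

Derivation:
Op 1: best P0=NH2 P1=- P2=-
Op 2: best P0=NH2 P1=- P2=NH3
Op 3: best P0=NH2 P1=- P2=NH0
Op 4: best P0=NH2 P1=- P2=NH0
Op 5: best P0=NH1 P1=- P2=NH0
Op 6: best P0=NH1 P1=NH3 P2=NH0
Op 7: best P0=NH1 P1=NH3 P2=NH0
Op 8: best P0=NH1 P1=NH3 P2=NH0
Op 9: best P0=NH1 P1=NH3 P2=NH0
Op 10: best P0=NH1 P1=NH2 P2=NH0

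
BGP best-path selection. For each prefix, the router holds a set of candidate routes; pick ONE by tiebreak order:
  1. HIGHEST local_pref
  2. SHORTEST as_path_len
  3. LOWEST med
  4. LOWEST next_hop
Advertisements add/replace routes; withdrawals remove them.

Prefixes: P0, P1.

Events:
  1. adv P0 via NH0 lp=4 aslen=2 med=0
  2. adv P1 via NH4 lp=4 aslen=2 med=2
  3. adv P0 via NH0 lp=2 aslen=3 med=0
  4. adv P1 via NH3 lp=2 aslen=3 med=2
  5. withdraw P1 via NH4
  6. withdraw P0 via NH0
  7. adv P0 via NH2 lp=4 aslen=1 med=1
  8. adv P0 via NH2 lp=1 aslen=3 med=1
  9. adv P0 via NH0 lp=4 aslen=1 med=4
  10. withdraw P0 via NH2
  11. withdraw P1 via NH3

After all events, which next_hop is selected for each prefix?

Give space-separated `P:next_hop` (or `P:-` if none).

Op 1: best P0=NH0 P1=-
Op 2: best P0=NH0 P1=NH4
Op 3: best P0=NH0 P1=NH4
Op 4: best P0=NH0 P1=NH4
Op 5: best P0=NH0 P1=NH3
Op 6: best P0=- P1=NH3
Op 7: best P0=NH2 P1=NH3
Op 8: best P0=NH2 P1=NH3
Op 9: best P0=NH0 P1=NH3
Op 10: best P0=NH0 P1=NH3
Op 11: best P0=NH0 P1=-

Answer: P0:NH0 P1:-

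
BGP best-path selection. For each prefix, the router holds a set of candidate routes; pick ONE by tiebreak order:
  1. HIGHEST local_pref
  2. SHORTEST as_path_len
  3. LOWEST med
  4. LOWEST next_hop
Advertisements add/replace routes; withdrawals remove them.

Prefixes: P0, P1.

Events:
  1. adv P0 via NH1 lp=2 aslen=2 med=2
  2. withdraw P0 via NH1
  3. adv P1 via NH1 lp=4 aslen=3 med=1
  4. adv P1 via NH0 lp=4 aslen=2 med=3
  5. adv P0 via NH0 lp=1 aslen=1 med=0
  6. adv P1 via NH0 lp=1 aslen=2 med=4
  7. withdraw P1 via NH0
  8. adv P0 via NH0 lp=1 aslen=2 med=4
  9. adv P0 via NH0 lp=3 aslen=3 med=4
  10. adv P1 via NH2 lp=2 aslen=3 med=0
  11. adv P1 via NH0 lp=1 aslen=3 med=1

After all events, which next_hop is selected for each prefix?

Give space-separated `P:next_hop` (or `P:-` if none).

Answer: P0:NH0 P1:NH1

Derivation:
Op 1: best P0=NH1 P1=-
Op 2: best P0=- P1=-
Op 3: best P0=- P1=NH1
Op 4: best P0=- P1=NH0
Op 5: best P0=NH0 P1=NH0
Op 6: best P0=NH0 P1=NH1
Op 7: best P0=NH0 P1=NH1
Op 8: best P0=NH0 P1=NH1
Op 9: best P0=NH0 P1=NH1
Op 10: best P0=NH0 P1=NH1
Op 11: best P0=NH0 P1=NH1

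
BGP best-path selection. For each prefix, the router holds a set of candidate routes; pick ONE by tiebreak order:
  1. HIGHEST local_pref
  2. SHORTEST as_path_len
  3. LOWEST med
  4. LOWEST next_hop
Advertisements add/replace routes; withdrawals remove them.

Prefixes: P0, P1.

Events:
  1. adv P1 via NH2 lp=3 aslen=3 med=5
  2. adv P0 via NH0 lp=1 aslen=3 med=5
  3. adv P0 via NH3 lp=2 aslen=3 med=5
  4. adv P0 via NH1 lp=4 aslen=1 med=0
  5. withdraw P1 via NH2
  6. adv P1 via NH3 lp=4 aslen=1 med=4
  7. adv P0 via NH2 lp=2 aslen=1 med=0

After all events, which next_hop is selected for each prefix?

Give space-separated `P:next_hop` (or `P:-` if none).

Op 1: best P0=- P1=NH2
Op 2: best P0=NH0 P1=NH2
Op 3: best P0=NH3 P1=NH2
Op 4: best P0=NH1 P1=NH2
Op 5: best P0=NH1 P1=-
Op 6: best P0=NH1 P1=NH3
Op 7: best P0=NH1 P1=NH3

Answer: P0:NH1 P1:NH3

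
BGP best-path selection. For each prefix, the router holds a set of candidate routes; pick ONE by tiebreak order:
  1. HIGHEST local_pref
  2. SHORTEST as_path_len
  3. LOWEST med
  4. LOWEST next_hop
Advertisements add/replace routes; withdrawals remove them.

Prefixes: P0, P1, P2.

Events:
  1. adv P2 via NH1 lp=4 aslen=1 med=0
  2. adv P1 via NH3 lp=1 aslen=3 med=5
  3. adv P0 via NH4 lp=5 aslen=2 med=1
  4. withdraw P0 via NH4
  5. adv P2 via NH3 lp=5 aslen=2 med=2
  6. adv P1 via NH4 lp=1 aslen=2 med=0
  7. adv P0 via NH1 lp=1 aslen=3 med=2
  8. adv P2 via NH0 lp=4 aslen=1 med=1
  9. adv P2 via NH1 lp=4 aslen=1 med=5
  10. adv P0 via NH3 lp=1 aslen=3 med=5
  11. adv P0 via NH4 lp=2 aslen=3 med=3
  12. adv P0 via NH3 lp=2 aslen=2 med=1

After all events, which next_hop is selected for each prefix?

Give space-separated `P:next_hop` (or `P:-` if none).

Answer: P0:NH3 P1:NH4 P2:NH3

Derivation:
Op 1: best P0=- P1=- P2=NH1
Op 2: best P0=- P1=NH3 P2=NH1
Op 3: best P0=NH4 P1=NH3 P2=NH1
Op 4: best P0=- P1=NH3 P2=NH1
Op 5: best P0=- P1=NH3 P2=NH3
Op 6: best P0=- P1=NH4 P2=NH3
Op 7: best P0=NH1 P1=NH4 P2=NH3
Op 8: best P0=NH1 P1=NH4 P2=NH3
Op 9: best P0=NH1 P1=NH4 P2=NH3
Op 10: best P0=NH1 P1=NH4 P2=NH3
Op 11: best P0=NH4 P1=NH4 P2=NH3
Op 12: best P0=NH3 P1=NH4 P2=NH3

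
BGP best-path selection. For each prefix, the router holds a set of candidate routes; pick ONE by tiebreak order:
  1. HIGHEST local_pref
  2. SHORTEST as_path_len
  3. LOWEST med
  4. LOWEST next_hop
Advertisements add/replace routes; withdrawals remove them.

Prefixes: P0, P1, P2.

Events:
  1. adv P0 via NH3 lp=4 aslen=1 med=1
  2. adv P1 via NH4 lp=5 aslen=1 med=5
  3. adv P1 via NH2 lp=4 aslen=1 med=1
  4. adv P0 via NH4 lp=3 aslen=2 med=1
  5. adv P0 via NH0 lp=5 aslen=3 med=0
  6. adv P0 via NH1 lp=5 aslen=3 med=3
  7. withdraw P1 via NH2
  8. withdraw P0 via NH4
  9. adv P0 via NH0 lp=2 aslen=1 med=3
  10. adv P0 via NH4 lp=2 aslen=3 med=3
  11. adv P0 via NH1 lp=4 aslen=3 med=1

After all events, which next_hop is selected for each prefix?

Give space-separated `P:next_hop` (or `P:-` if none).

Answer: P0:NH3 P1:NH4 P2:-

Derivation:
Op 1: best P0=NH3 P1=- P2=-
Op 2: best P0=NH3 P1=NH4 P2=-
Op 3: best P0=NH3 P1=NH4 P2=-
Op 4: best P0=NH3 P1=NH4 P2=-
Op 5: best P0=NH0 P1=NH4 P2=-
Op 6: best P0=NH0 P1=NH4 P2=-
Op 7: best P0=NH0 P1=NH4 P2=-
Op 8: best P0=NH0 P1=NH4 P2=-
Op 9: best P0=NH1 P1=NH4 P2=-
Op 10: best P0=NH1 P1=NH4 P2=-
Op 11: best P0=NH3 P1=NH4 P2=-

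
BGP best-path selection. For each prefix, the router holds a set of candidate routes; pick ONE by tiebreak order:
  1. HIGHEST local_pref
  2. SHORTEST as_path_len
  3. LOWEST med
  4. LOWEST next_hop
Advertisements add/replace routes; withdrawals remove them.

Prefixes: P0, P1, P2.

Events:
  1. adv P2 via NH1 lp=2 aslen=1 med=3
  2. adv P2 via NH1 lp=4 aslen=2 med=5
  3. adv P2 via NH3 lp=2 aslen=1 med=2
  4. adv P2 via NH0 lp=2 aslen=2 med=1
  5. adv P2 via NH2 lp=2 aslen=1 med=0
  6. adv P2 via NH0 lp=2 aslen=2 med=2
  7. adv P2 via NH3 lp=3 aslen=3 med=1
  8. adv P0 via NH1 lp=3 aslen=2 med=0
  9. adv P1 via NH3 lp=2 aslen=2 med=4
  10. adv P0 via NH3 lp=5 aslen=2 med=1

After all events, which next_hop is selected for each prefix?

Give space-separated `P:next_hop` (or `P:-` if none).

Op 1: best P0=- P1=- P2=NH1
Op 2: best P0=- P1=- P2=NH1
Op 3: best P0=- P1=- P2=NH1
Op 4: best P0=- P1=- P2=NH1
Op 5: best P0=- P1=- P2=NH1
Op 6: best P0=- P1=- P2=NH1
Op 7: best P0=- P1=- P2=NH1
Op 8: best P0=NH1 P1=- P2=NH1
Op 9: best P0=NH1 P1=NH3 P2=NH1
Op 10: best P0=NH3 P1=NH3 P2=NH1

Answer: P0:NH3 P1:NH3 P2:NH1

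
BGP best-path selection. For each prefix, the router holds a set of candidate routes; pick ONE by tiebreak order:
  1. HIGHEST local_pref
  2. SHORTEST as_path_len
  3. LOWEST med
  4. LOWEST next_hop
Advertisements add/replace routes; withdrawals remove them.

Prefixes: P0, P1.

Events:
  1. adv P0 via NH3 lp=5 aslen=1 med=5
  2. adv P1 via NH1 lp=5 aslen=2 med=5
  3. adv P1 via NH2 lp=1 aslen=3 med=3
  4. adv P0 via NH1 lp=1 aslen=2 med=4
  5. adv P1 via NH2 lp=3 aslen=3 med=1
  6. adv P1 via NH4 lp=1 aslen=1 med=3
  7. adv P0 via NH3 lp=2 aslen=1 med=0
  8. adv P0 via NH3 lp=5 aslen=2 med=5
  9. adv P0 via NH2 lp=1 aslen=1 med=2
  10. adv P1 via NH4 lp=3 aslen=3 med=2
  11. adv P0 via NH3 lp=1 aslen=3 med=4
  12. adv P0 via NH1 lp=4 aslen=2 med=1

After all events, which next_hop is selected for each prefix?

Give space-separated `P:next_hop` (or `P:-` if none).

Answer: P0:NH1 P1:NH1

Derivation:
Op 1: best P0=NH3 P1=-
Op 2: best P0=NH3 P1=NH1
Op 3: best P0=NH3 P1=NH1
Op 4: best P0=NH3 P1=NH1
Op 5: best P0=NH3 P1=NH1
Op 6: best P0=NH3 P1=NH1
Op 7: best P0=NH3 P1=NH1
Op 8: best P0=NH3 P1=NH1
Op 9: best P0=NH3 P1=NH1
Op 10: best P0=NH3 P1=NH1
Op 11: best P0=NH2 P1=NH1
Op 12: best P0=NH1 P1=NH1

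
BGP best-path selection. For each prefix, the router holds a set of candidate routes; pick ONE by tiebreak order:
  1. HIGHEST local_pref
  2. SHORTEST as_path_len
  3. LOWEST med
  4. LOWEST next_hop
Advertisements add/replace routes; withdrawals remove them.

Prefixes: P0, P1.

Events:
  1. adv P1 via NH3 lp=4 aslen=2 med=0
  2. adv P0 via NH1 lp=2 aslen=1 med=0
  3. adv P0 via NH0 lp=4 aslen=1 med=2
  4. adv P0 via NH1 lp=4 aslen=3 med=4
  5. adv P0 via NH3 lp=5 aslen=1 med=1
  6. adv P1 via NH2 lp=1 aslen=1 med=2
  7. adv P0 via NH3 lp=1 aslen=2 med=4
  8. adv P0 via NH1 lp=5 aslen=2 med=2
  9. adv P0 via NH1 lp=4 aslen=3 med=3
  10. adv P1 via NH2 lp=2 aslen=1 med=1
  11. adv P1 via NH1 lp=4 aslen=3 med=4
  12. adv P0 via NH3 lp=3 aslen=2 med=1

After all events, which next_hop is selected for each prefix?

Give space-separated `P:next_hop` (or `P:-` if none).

Answer: P0:NH0 P1:NH3

Derivation:
Op 1: best P0=- P1=NH3
Op 2: best P0=NH1 P1=NH3
Op 3: best P0=NH0 P1=NH3
Op 4: best P0=NH0 P1=NH3
Op 5: best P0=NH3 P1=NH3
Op 6: best P0=NH3 P1=NH3
Op 7: best P0=NH0 P1=NH3
Op 8: best P0=NH1 P1=NH3
Op 9: best P0=NH0 P1=NH3
Op 10: best P0=NH0 P1=NH3
Op 11: best P0=NH0 P1=NH3
Op 12: best P0=NH0 P1=NH3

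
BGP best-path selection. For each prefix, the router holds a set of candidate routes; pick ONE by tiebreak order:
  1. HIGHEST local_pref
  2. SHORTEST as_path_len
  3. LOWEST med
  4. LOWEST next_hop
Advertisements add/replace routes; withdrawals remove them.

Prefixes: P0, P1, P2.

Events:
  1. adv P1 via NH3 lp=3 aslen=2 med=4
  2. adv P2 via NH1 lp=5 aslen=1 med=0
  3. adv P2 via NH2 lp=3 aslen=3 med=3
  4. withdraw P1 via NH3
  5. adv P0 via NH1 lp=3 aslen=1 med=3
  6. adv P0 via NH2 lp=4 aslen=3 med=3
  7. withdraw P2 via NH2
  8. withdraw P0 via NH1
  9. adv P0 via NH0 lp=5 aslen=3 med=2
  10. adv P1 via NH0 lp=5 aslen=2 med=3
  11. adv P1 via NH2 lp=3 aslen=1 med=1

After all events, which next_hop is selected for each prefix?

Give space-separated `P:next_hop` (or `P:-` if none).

Answer: P0:NH0 P1:NH0 P2:NH1

Derivation:
Op 1: best P0=- P1=NH3 P2=-
Op 2: best P0=- P1=NH3 P2=NH1
Op 3: best P0=- P1=NH3 P2=NH1
Op 4: best P0=- P1=- P2=NH1
Op 5: best P0=NH1 P1=- P2=NH1
Op 6: best P0=NH2 P1=- P2=NH1
Op 7: best P0=NH2 P1=- P2=NH1
Op 8: best P0=NH2 P1=- P2=NH1
Op 9: best P0=NH0 P1=- P2=NH1
Op 10: best P0=NH0 P1=NH0 P2=NH1
Op 11: best P0=NH0 P1=NH0 P2=NH1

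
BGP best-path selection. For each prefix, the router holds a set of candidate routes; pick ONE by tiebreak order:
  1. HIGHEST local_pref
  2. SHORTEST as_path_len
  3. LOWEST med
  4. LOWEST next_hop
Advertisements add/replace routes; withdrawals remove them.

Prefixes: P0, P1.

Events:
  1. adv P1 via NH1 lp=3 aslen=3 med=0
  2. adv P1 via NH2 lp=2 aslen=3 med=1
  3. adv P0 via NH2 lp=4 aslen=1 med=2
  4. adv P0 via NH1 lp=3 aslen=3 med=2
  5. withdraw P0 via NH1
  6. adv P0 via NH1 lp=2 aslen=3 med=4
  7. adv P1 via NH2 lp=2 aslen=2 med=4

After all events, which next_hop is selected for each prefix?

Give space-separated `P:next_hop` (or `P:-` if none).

Op 1: best P0=- P1=NH1
Op 2: best P0=- P1=NH1
Op 3: best P0=NH2 P1=NH1
Op 4: best P0=NH2 P1=NH1
Op 5: best P0=NH2 P1=NH1
Op 6: best P0=NH2 P1=NH1
Op 7: best P0=NH2 P1=NH1

Answer: P0:NH2 P1:NH1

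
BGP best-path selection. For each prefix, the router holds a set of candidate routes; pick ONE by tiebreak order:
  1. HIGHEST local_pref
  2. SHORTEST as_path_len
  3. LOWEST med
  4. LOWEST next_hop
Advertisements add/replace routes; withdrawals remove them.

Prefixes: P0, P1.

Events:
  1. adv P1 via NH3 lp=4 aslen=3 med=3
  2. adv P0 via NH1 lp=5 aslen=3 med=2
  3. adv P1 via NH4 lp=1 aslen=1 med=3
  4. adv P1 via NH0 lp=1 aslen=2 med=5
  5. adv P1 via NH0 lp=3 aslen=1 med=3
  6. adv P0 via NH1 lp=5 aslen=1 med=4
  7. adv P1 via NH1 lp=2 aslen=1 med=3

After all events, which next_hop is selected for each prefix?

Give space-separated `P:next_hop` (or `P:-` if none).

Op 1: best P0=- P1=NH3
Op 2: best P0=NH1 P1=NH3
Op 3: best P0=NH1 P1=NH3
Op 4: best P0=NH1 P1=NH3
Op 5: best P0=NH1 P1=NH3
Op 6: best P0=NH1 P1=NH3
Op 7: best P0=NH1 P1=NH3

Answer: P0:NH1 P1:NH3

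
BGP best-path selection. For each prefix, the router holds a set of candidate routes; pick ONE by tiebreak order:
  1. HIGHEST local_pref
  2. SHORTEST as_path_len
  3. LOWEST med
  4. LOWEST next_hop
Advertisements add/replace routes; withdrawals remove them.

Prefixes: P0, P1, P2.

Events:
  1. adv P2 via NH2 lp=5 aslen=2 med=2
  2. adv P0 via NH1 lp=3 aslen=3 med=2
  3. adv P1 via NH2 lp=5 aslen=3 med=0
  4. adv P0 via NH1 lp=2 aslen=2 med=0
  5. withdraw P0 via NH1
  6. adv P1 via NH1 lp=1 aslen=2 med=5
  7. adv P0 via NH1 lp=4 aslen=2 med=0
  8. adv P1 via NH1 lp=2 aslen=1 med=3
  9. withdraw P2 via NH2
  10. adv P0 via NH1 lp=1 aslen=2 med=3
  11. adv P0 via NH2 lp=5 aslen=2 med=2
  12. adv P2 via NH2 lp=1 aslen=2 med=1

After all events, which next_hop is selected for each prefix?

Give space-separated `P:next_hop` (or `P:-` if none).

Answer: P0:NH2 P1:NH2 P2:NH2

Derivation:
Op 1: best P0=- P1=- P2=NH2
Op 2: best P0=NH1 P1=- P2=NH2
Op 3: best P0=NH1 P1=NH2 P2=NH2
Op 4: best P0=NH1 P1=NH2 P2=NH2
Op 5: best P0=- P1=NH2 P2=NH2
Op 6: best P0=- P1=NH2 P2=NH2
Op 7: best P0=NH1 P1=NH2 P2=NH2
Op 8: best P0=NH1 P1=NH2 P2=NH2
Op 9: best P0=NH1 P1=NH2 P2=-
Op 10: best P0=NH1 P1=NH2 P2=-
Op 11: best P0=NH2 P1=NH2 P2=-
Op 12: best P0=NH2 P1=NH2 P2=NH2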